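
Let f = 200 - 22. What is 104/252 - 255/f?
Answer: -11437/11214 ≈ -1.0199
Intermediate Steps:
f = 178
104/252 - 255/f = 104/252 - 255/178 = 104*(1/252) - 255*1/178 = 26/63 - 255/178 = -11437/11214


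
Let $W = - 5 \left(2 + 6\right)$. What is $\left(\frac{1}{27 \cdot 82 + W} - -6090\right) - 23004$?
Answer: $- \frac{36771035}{2174} \approx -16914.0$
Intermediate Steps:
$W = -40$ ($W = \left(-5\right) 8 = -40$)
$\left(\frac{1}{27 \cdot 82 + W} - -6090\right) - 23004 = \left(\frac{1}{27 \cdot 82 - 40} - -6090\right) - 23004 = \left(\frac{1}{2214 - 40} + 6090\right) - 23004 = \left(\frac{1}{2174} + 6090\right) - 23004 = \frac{13239661}{2174} - 23004 = - \frac{36771035}{2174}$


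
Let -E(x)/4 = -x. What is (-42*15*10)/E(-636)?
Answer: 525/212 ≈ 2.4764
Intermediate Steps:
E(x) = 4*x (E(x) = -(-4)*x = 4*x)
(-42*15*10)/E(-636) = (-42*15*10)/((4*(-636))) = -630*10/(-2544) = -6300*(-1/2544) = 525/212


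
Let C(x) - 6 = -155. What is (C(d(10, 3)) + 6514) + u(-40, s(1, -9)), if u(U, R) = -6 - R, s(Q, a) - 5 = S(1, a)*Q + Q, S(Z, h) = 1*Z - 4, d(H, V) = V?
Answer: 6356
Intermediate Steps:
C(x) = -149 (C(x) = 6 - 155 = -149)
S(Z, h) = -4 + Z (S(Z, h) = Z - 4 = -4 + Z)
s(Q, a) = 5 - 2*Q (s(Q, a) = 5 + ((-4 + 1)*Q + Q) = 5 + (-3*Q + Q) = 5 - 2*Q)
(C(d(10, 3)) + 6514) + u(-40, s(1, -9)) = (-149 + 6514) + (-6 - (5 - 2*1)) = 6365 + (-6 - (5 - 2)) = 6365 + (-6 - 1*3) = 6365 + (-6 - 3) = 6365 - 9 = 6356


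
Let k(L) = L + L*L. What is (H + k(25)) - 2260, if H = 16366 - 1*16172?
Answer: -1416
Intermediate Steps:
k(L) = L + L**2
H = 194 (H = 16366 - 16172 = 194)
(H + k(25)) - 2260 = (194 + 25*(1 + 25)) - 2260 = (194 + 25*26) - 2260 = (194 + 650) - 2260 = 844 - 2260 = -1416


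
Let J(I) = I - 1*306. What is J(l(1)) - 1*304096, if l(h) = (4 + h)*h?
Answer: -304397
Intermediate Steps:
l(h) = h*(4 + h)
J(I) = -306 + I (J(I) = I - 306 = -306 + I)
J(l(1)) - 1*304096 = (-306 + 1*(4 + 1)) - 1*304096 = (-306 + 1*5) - 304096 = (-306 + 5) - 304096 = -301 - 304096 = -304397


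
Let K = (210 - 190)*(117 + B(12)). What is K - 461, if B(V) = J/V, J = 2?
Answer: 5647/3 ≈ 1882.3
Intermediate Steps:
B(V) = 2/V
K = 7030/3 (K = (210 - 190)*(117 + 2/12) = 20*(117 + 2*(1/12)) = 20*(117 + ⅙) = 20*(703/6) = 7030/3 ≈ 2343.3)
K - 461 = 7030/3 - 461 = 5647/3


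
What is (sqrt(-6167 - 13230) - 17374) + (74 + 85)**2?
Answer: 7907 + I*sqrt(19397) ≈ 7907.0 + 139.27*I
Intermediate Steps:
(sqrt(-6167 - 13230) - 17374) + (74 + 85)**2 = (sqrt(-19397) - 17374) + 159**2 = (I*sqrt(19397) - 17374) + 25281 = (-17374 + I*sqrt(19397)) + 25281 = 7907 + I*sqrt(19397)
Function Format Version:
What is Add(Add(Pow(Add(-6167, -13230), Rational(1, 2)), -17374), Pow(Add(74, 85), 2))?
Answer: Add(7907, Mul(I, Pow(19397, Rational(1, 2)))) ≈ Add(7907.0, Mul(139.27, I))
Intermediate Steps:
Add(Add(Pow(Add(-6167, -13230), Rational(1, 2)), -17374), Pow(Add(74, 85), 2)) = Add(Add(Pow(-19397, Rational(1, 2)), -17374), Pow(159, 2)) = Add(Add(Mul(I, Pow(19397, Rational(1, 2))), -17374), 25281) = Add(Add(-17374, Mul(I, Pow(19397, Rational(1, 2)))), 25281) = Add(7907, Mul(I, Pow(19397, Rational(1, 2))))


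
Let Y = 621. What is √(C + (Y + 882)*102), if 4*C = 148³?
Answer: √963754 ≈ 981.71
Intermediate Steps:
C = 810448 (C = (¼)*148³ = (¼)*3241792 = 810448)
√(C + (Y + 882)*102) = √(810448 + (621 + 882)*102) = √(810448 + 1503*102) = √(810448 + 153306) = √963754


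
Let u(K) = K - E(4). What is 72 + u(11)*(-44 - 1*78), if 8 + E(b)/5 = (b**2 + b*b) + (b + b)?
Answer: 18250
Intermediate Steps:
E(b) = -40 + 10*b + 10*b**2 (E(b) = -40 + 5*((b**2 + b*b) + (b + b)) = -40 + 5*((b**2 + b**2) + 2*b) = -40 + 5*(2*b**2 + 2*b) = -40 + 5*(2*b + 2*b**2) = -40 + (10*b + 10*b**2) = -40 + 10*b + 10*b**2)
u(K) = -160 + K (u(K) = K - (-40 + 10*4 + 10*4**2) = K - (-40 + 40 + 10*16) = K - (-40 + 40 + 160) = K - 1*160 = K - 160 = -160 + K)
72 + u(11)*(-44 - 1*78) = 72 + (-160 + 11)*(-44 - 1*78) = 72 - 149*(-44 - 78) = 72 - 149*(-122) = 72 + 18178 = 18250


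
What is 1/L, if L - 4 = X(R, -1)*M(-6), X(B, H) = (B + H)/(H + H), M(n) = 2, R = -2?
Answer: 1/7 ≈ 0.14286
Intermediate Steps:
X(B, H) = (B + H)/(2*H) (X(B, H) = (B + H)/((2*H)) = (B + H)*(1/(2*H)) = (B + H)/(2*H))
L = 7 (L = 4 + ((1/2)*(-2 - 1)/(-1))*2 = 4 + ((1/2)*(-1)*(-3))*2 = 4 + (3/2)*2 = 4 + 3 = 7)
1/L = 1/7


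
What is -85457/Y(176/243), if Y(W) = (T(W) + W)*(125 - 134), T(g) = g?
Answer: 2307339/352 ≈ 6554.9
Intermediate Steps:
Y(W) = -18*W (Y(W) = (W + W)*(125 - 134) = (2*W)*(-9) = -18*W)
-85457/Y(176/243) = -85457/((-3168/243)) = -85457/((-18*176/243)) = -85457/(-352/27) = -85457*(-27/352) = 2307339/352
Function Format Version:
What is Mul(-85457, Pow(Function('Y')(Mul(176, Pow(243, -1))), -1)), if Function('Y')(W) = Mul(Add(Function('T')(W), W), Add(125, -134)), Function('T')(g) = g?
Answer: Rational(2307339, 352) ≈ 6554.9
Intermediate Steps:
Function('Y')(W) = Mul(-18, W) (Function('Y')(W) = Mul(Add(W, W), Add(125, -134)) = Mul(Mul(2, W), -9) = Mul(-18, W))
Mul(-85457, Pow(Function('Y')(Mul(176, Pow(243, -1))), -1)) = Mul(-85457, Pow(Mul(-18, Mul(176, Pow(243, -1))), -1)) = Mul(-85457, Pow(Mul(-18, Mul(176, Rational(1, 243))), -1)) = Mul(-85457, Pow(Mul(-18, Rational(176, 243)), -1)) = Mul(-85457, Pow(Rational(-352, 27), -1)) = Mul(-85457, Rational(-27, 352)) = Rational(2307339, 352)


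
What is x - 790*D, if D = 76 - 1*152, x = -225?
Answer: 59815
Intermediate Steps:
D = -76 (D = 76 - 152 = -76)
x - 790*D = -225 - 790*(-76) = -225 + 60040 = 59815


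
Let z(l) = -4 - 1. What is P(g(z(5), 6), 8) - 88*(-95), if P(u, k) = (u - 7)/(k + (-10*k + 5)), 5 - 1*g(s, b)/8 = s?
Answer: 560047/67 ≈ 8358.9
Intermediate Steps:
z(l) = -5
g(s, b) = 40 - 8*s
P(u, k) = (-7 + u)/(5 - 9*k) (P(u, k) = (-7 + u)/(k + (5 - 10*k)) = (-7 + u)/(5 - 9*k))
P(g(z(5), 6), 8) - 88*(-95) = (7 - (40 - 8*(-5)))/(-5 + 9*8) - 88*(-95) = (7 - (40 + 40))/(-5 + 72) + 8360 = (7 - 1*80)/67 + 8360 = (7 - 80)/67 + 8360 = (1/67)*(-73) + 8360 = -73/67 + 8360 = 560047/67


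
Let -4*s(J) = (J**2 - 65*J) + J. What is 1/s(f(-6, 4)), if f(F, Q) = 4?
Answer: 1/60 ≈ 0.016667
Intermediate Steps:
s(J) = 16*J - J**2/4 (s(J) = -((J**2 - 65*J) + J)/4 = -(J**2 - 64*J)/4 = 16*J - J**2/4)
1/s(f(-6, 4)) = 1/((1/4)*4*(64 - 1*4)) = 1/((1/4)*4*(64 - 4)) = 1/((1/4)*4*60) = 1/60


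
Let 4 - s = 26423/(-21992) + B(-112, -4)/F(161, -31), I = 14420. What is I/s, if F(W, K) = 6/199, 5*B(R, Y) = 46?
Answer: -4756869600/98941519 ≈ -48.078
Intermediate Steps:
B(R, Y) = 46/5 (B(R, Y) = (1/5)*46 = 46/5)
F(W, K) = 6/199 (F(W, K) = 6*(1/199) = 6/199)
s = -98941519/329880 (s = 4 - (26423/(-21992) + 46/(5*(6/199))) = 4 - (26423*(-1/21992) + (46/5)*(199/6)) = 4 - (-26423/21992 + 4577/15) = 4 - 1*100261039/329880 = 4 - 100261039/329880 = -98941519/329880 ≈ -299.93)
I/s = 14420/(-98941519/329880) = 14420*(-329880/98941519) = -4756869600/98941519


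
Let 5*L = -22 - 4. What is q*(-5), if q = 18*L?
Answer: 468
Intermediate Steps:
L = -26/5 (L = (-22 - 4)/5 = (1/5)*(-26) = -26/5 ≈ -5.2000)
q = -468/5 (q = 18*(-26/5) = -468/5 ≈ -93.600)
q*(-5) = -468/5*(-5) = 468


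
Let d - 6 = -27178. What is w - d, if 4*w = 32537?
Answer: 141225/4 ≈ 35306.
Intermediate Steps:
w = 32537/4 (w = (¼)*32537 = 32537/4 ≈ 8134.3)
d = -27172 (d = 6 - 27178 = -27172)
w - d = 32537/4 - 1*(-27172) = 32537/4 + 27172 = 141225/4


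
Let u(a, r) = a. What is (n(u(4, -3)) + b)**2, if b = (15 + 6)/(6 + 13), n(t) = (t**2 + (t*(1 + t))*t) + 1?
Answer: 3474496/361 ≈ 9624.6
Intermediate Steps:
n(t) = 1 + t**2 + t**2*(1 + t) (n(t) = (t**2 + t**2*(1 + t)) + 1 = 1 + t**2 + t**2*(1 + t))
b = 21/19 ≈ 1.1053
(n(u(4, -3)) + b)**2 = ((1 + 4**3 + 2*4**2) + 21/19)**2 = ((1 + 64 + 2*16) + 21/19)**2 = ((1 + 64 + 32) + 21/19)**2 = (97 + 21/19)**2 = (1864/19)**2 = 3474496/361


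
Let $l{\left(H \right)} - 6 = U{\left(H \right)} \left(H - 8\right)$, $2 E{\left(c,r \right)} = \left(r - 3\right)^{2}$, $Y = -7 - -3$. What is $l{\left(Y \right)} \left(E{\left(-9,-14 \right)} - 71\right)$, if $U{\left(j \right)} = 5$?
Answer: $-3969$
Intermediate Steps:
$Y = -4$ ($Y = -7 + 3 = -4$)
$E{\left(c,r \right)} = \frac{\left(-3 + r\right)^{2}}{2}$ ($E{\left(c,r \right)} = \frac{\left(r - 3\right)^{2}}{2} = \frac{\left(-3 + r\right)^{2}}{2}$)
$l{\left(H \right)} = -34 + 5 H$ ($l{\left(H \right)} = 6 + 5 \left(H - 8\right) = 6 + 5 \left(-8 + H\right) = 6 + \left(-40 + 5 H\right) = -34 + 5 H$)
$l{\left(Y \right)} \left(E{\left(-9,-14 \right)} - 71\right) = \left(-34 + 5 \left(-4\right)\right) \left(\frac{\left(-3 - 14\right)^{2}}{2} - 71\right) = \left(-34 - 20\right) \left(\frac{\left(-17\right)^{2}}{2} - 71\right) = - 54 \left(\frac{1}{2} \cdot 289 - 71\right) = - 54 \left(\frac{289}{2} - 71\right) = \left(-54\right) \frac{147}{2} = -3969$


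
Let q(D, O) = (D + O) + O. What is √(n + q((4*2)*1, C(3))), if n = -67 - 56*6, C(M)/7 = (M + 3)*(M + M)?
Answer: √109 ≈ 10.440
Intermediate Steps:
C(M) = 14*M*(3 + M) (C(M) = 7*((M + 3)*(M + M)) = 7*((3 + M)*(2*M)) = 7*(2*M*(3 + M)) = 14*M*(3 + M))
n = -403 (n = -67 - 336 = -403)
q(D, O) = D + 2*O
√(n + q((4*2)*1, C(3))) = √(-403 + ((4*2)*1 + 2*(14*3*(3 + 3)))) = √(-403 + (8*1 + 2*(14*3*6))) = √(-403 + (8 + 2*252)) = √(-403 + (8 + 504)) = √(-403 + 512) = √109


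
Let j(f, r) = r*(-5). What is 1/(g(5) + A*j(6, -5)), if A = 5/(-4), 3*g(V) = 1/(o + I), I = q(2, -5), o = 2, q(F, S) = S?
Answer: -36/1129 ≈ -0.031887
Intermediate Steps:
j(f, r) = -5*r
I = -5
g(V) = -1/9 (g(V) = 1/(3*(2 - 5)) = (1/3)/(-3) = (1/3)*(-1/3) = -1/9)
A = -5/4 (A = 5*(-1/4) = -5/4 ≈ -1.2500)
1/(g(5) + A*j(6, -5)) = 1/(-1/9 - (-25)*(-5)/4) = 1/(-1/9 - 5/4*25) = 1/(-1/9 - 125/4) = 1/(-1129/36) = -36/1129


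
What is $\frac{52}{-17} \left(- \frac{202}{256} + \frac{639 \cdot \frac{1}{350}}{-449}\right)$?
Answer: $\frac{103700623}{42744800} \approx 2.426$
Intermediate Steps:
$\frac{52}{-17} \left(- \frac{202}{256} + \frac{639 \cdot \frac{1}{350}}{-449}\right) = 52 \left(- \frac{1}{17}\right) \left(\left(-202\right) \frac{1}{256} + 639 \cdot \frac{1}{350} \left(- \frac{1}{449}\right)\right) = - \frac{52 \left(- \frac{101}{128} + \frac{639}{350} \left(- \frac{1}{449}\right)\right)}{17} = - \frac{52 \left(- \frac{101}{128} - \frac{639}{157150}\right)}{17} = \left(- \frac{52}{17}\right) \left(- \frac{7976971}{10057600}\right) = \frac{103700623}{42744800}$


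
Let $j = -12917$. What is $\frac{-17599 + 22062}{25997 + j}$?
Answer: $\frac{4463}{13080} \approx 0.34121$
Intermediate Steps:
$\frac{-17599 + 22062}{25997 + j} = \frac{-17599 + 22062}{25997 - 12917} = \frac{4463}{13080}$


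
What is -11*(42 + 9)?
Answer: -561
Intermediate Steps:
-11*(42 + 9) = -11*51 = -561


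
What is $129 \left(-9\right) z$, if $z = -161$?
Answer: $186921$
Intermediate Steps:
$129 \left(-9\right) z = 129 \left(-9\right) \left(-161\right) = \left(-1161\right) \left(-161\right) = 186921$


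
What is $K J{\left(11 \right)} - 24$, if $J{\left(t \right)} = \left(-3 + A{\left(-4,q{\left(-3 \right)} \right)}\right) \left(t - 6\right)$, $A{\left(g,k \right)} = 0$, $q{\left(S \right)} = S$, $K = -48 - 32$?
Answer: $1176$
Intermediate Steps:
$K = -80$
$J{\left(t \right)} = 18 - 3 t$ ($J{\left(t \right)} = \left(-3 + 0\right) \left(t - 6\right) = - 3 \left(-6 + t\right) = 18 - 3 t$)
$K J{\left(11 \right)} - 24 = - 80 \left(18 - 33\right) - 24 = \left(-80\right) \left(-15\right) - 24 = 1200 - 24 = 1176$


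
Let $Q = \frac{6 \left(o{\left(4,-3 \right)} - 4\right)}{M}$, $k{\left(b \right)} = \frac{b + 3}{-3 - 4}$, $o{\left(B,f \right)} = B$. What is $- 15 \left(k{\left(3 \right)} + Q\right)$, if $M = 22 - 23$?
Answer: $\frac{90}{7} \approx 12.857$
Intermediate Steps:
$M = -1$ ($M = 22 - 23 = -1$)
$k{\left(b \right)} = - \frac{3}{7} - \frac{b}{7}$ ($k{\left(b \right)} = \frac{3 + b}{-7} = \left(3 + b\right) \left(- \frac{1}{7}\right) = - \frac{3}{7} - \frac{b}{7}$)
$Q = 0$ ($Q = \frac{6 \left(4 - 4\right)}{-1} = 6 \cdot 0 \left(-1\right) = 0 \left(-1\right) = 0$)
$- 15 \left(k{\left(3 \right)} + Q\right) = - 15 \left(\left(- \frac{3}{7} - \frac{3}{7}\right) + 0\right) = - 15 \left(- \frac{6}{7} + 0\right) = \left(-15\right) \left(- \frac{6}{7}\right) = \frac{90}{7}$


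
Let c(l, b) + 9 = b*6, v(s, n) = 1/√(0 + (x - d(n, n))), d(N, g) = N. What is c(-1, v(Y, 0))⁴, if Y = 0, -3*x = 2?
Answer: -16767 + 2916*I*√6 ≈ -16767.0 + 7142.7*I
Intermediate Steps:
x = -⅔ (x = -⅓*2 = -⅔ ≈ -0.66667)
v(s, n) = (-⅔ - n)^(-½) (v(s, n) = 1/√(0 + (-⅔ - n)) = 1/√(-⅔ - n) = (-⅔ - n)^(-½))
c(l, b) = -9 + 6*b (c(l, b) = -9 + b*6 = -9 + 6*b)
c(-1, v(Y, 0))⁴ = (-9 + 6*(√3/√(-2 - 3*0)))⁴ = (-9 + 6*(√3/√(-2 + 0)))⁴ = (-9 + 6*(√3/√(-2)))⁴ = (-9 + 6*(√3*(-I*√2/2)))⁴ = (-9 + 6*(-I*√6/2))⁴ = (-9 - 3*I*√6)⁴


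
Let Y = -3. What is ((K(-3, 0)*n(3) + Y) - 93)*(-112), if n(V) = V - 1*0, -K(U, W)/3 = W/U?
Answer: 10752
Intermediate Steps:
K(U, W) = -3*W/U
n(V) = V (n(V) = V + 0 = V)
((K(-3, 0)*n(3) + Y) - 93)*(-112) = ((-3*0/(-3)*3 - 3) - 93)*(-112) = ((-3*0*(-⅓)*3 - 3) - 93)*(-112) = ((0*3 - 3) - 93)*(-112) = ((0 - 3) - 93)*(-112) = (-3 - 93)*(-112) = -96*(-112) = 10752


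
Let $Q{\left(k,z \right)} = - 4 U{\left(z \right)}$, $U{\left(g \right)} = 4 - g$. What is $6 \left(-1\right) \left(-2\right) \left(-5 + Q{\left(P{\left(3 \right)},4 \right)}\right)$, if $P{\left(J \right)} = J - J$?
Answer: $-60$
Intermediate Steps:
$P{\left(J \right)} = 0$
$Q{\left(k,z \right)} = -16 + 4 z$ ($Q{\left(k,z \right)} = - 4 \left(4 - z\right) = -16 + 4 z$)
$6 \left(-1\right) \left(-2\right) \left(-5 + Q{\left(P{\left(3 \right)},4 \right)}\right) = 6 \left(-1\right) \left(-2\right) \left(-5 + \left(-16 + 4 \cdot 4\right)\right) = \left(-6\right) \left(-2\right) \left(-5 + \left(-16 + 16\right)\right) = 12 \left(-5 + 0\right) = 12 \left(-5\right) = -60$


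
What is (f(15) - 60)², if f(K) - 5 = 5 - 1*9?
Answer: 3481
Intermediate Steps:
f(K) = 1 (f(K) = 5 + (5 - 1*9) = 5 + (5 - 9) = 5 - 4 = 1)
(f(15) - 60)² = (1 - 60)² = (-59)² = 3481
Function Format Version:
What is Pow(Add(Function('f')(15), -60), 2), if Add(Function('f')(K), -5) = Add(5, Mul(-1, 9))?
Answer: 3481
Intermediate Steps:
Function('f')(K) = 1 (Function('f')(K) = Add(5, Add(5, Mul(-1, 9))) = Add(5, Add(5, -9)) = Add(5, -4) = 1)
Pow(Add(Function('f')(15), -60), 2) = Pow(Add(1, -60), 2) = Pow(-59, 2) = 3481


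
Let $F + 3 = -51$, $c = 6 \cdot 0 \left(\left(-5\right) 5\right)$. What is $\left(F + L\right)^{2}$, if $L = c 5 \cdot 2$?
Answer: $2916$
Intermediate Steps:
$c = 0$ ($c = 0 \left(-25\right) = 0$)
$L = 0$ ($L = 0 \cdot 5 \cdot 2 = 0 \cdot 2 = 0$)
$F = -54$ ($F = -3 - 51 = -54$)
$\left(F + L\right)^{2} = \left(-54 + 0\right)^{2} = \left(-54\right)^{2} = 2916$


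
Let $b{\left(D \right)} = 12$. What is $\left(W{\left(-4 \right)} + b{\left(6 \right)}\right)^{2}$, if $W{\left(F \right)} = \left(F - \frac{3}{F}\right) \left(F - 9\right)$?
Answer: $\frac{47089}{16} \approx 2943.1$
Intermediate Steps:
$W{\left(F \right)} = \left(-9 + F\right) \left(F - \frac{3}{F}\right)$ ($W{\left(F \right)} = \left(F - \frac{3}{F}\right) \left(-9 + F\right) = \left(-9 + F\right) \left(F - \frac{3}{F}\right)$)
$\left(W{\left(-4 \right)} + b{\left(6 \right)}\right)^{2} = \left(\left(-3 + \left(-4\right)^{2} - -36 + \frac{27}{-4}\right) + 12\right)^{2} = \left(\left(-3 + 16 + 36 + 27 \left(- \frac{1}{4}\right)\right) + 12\right)^{2} = \left(\left(-3 + 16 + 36 - \frac{27}{4}\right) + 12\right)^{2} = \left(\frac{169}{4} + 12\right)^{2} = \left(\frac{217}{4}\right)^{2} = \frac{47089}{16}$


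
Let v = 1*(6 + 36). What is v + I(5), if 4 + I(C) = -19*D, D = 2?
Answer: 0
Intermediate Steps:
v = 42 (v = 1*42 = 42)
I(C) = -42 (I(C) = -4 - 19*2 = -4 - 38 = -42)
v + I(5) = 42 - 42 = 0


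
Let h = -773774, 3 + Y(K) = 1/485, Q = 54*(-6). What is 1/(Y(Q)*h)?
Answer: 485/1125067396 ≈ 4.3109e-7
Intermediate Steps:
Q = -324
Y(K) = -1454/485 (Y(K) = -3 + 1/485 = -1454/485)
1/(Y(Q)*h) = 1/(-1454/485*(-773774)) = -485/1454*(-1/773774) = 485/1125067396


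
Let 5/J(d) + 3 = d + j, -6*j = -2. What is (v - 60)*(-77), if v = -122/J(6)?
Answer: 32648/3 ≈ 10883.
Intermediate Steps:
j = ⅓ (j = -⅙*(-2) = ⅓ ≈ 0.33333)
J(d) = 5/(-8/3 + d) (J(d) = 5/(-3 + (d + ⅓)) = 5/(-3 + (⅓ + d)) = 5/(-8/3 + d))
v = -244/3 (v = -122/(15/(-8 + 3*6)) = -122/(15/(-8 + 18)) = -122/(15/10) = -122/(15*(⅒)) = -122/3/2 = -122*⅔ = -244/3 ≈ -81.333)
(v - 60)*(-77) = (-244/3 - 60)*(-77) = -424/3*(-77) = 32648/3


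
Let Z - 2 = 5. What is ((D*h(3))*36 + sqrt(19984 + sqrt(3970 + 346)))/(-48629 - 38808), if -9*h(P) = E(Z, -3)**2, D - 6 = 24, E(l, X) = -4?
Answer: 1920/87437 - sqrt(19984 + 2*sqrt(1079))/87437 ≈ 0.020339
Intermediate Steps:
Z = 7 (Z = 2 + 5 = 7)
D = 30 (D = 6 + 24 = 30)
h(P) = -16/9 (h(P) = -1/9*(-4)**2 = -1/9*16 = -16/9)
((D*h(3))*36 + sqrt(19984 + sqrt(3970 + 346)))/(-48629 - 38808) = ((30*(-16/9))*36 + sqrt(19984 + sqrt(3970 + 346)))/(-48629 - 38808) = (-160/3*36 + sqrt(19984 + sqrt(4316)))/(-87437) = (-1920 + sqrt(19984 + 2*sqrt(1079)))*(-1/87437) = 1920/87437 - sqrt(19984 + 2*sqrt(1079))/87437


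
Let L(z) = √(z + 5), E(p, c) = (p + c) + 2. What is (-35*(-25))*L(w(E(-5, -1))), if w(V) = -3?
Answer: 875*√2 ≈ 1237.4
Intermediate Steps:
E(p, c) = 2 + c + p (E(p, c) = (c + p) + 2 = 2 + c + p)
L(z) = √(5 + z)
(-35*(-25))*L(w(E(-5, -1))) = (-35*(-25))*√(5 - 3) = 875*√2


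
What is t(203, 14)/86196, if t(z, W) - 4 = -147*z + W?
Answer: -9941/28732 ≈ -0.34599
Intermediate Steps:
t(z, W) = 4 + W - 147*z (t(z, W) = 4 + (-147*z + W) = 4 + (W - 147*z) = 4 + W - 147*z)
t(203, 14)/86196 = (4 + 14 - 147*203)/86196 = (4 + 14 - 29841)*(1/86196) = -29823*1/86196 = -9941/28732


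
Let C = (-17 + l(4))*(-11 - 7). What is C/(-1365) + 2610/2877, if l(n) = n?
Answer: 504/685 ≈ 0.73577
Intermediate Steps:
C = 234 (C = (-17 + 4)*(-11 - 7) = -13*(-18) = 234)
C/(-1365) + 2610/2877 = 234/(-1365) + 2610/2877 = 234*(-1/1365) + 2610*(1/2877) = -6/35 + 870/959 = 504/685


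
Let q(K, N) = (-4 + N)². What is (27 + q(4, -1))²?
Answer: 2704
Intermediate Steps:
(27 + q(4, -1))² = (27 + (-4 - 1)²)² = (27 + (-5)²)² = (27 + 25)² = 52² = 2704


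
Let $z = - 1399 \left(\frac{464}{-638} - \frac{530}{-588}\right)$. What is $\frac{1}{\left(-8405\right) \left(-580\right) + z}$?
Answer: $\frac{3234}{15764638963} \approx 2.0514 \cdot 10^{-7}$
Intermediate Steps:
$z = - \frac{787637}{3234}$ ($z = - 1399 \left(464 \left(- \frac{1}{638}\right) - - \frac{265}{294}\right) = - 1399 \left(- \frac{8}{11} + \frac{265}{294}\right) = \left(-1399\right) \frac{563}{3234} = - \frac{787637}{3234} \approx -243.55$)
$\frac{1}{\left(-8405\right) \left(-580\right) + z} = \frac{1}{\left(-8405\right) \left(-580\right) - \frac{787637}{3234}} = \frac{1}{4874900 - \frac{787637}{3234}} = \frac{1}{\frac{15764638963}{3234}} = \frac{3234}{15764638963}$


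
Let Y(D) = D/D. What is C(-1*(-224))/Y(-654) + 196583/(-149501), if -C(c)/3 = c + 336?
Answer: -251358263/149501 ≈ -1681.3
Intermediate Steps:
C(c) = -1008 - 3*c (C(c) = -3*(c + 336) = -3*(336 + c) = -1008 - 3*c)
Y(D) = 1
C(-1*(-224))/Y(-654) + 196583/(-149501) = (-1008 - (-3)*(-224))/1 + 196583/(-149501) = (-1008 - 3*224)*1 + 196583*(-1/149501) = (-1008 - 672)*1 - 196583/149501 = -1680*1 - 196583/149501 = -1680 - 196583/149501 = -251358263/149501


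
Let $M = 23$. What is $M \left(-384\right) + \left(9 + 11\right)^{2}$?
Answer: $-8432$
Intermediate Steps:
$M \left(-384\right) + \left(9 + 11\right)^{2} = 23 \left(-384\right) + \left(9 + 11\right)^{2} = -8832 + 20^{2} = -8832 + 400 = -8432$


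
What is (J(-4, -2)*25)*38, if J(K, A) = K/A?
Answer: 1900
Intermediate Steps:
(J(-4, -2)*25)*38 = (-4/(-2)*25)*38 = (-4*(-½)*25)*38 = (2*25)*38 = 50*38 = 1900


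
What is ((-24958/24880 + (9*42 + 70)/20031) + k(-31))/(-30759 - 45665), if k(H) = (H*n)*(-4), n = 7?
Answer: -216048741791/19043763351360 ≈ -0.011345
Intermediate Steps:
k(H) = -28*H (k(H) = (H*7)*(-4) = (7*H)*(-4) = -28*H)
((-24958/24880 + (9*42 + 70)/20031) + k(-31))/(-30759 - 45665) = ((-24958/24880 + (9*42 + 70)/20031) - 28*(-31))/(-30759 - 45665) = ((-24958*1/24880 + (378 + 70)*(1/20031)) + 868)/(-76424) = ((-12479/12440 + 448*(1/20031)) + 868)*(-1/76424) = ((-12479/12440 + 448/20031) + 868)*(-1/76424) = (-244393729/249185640 + 868)*(-1/76424) = (216048741791/249185640)*(-1/76424) = -216048741791/19043763351360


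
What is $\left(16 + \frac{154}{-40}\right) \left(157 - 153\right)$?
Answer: $\frac{243}{5} \approx 48.6$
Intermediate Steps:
$\left(16 + \frac{154}{-40}\right) \left(157 - 153\right) = \left(16 + 154 \left(- \frac{1}{40}\right)\right) \left(157 - 153\right) = \left(16 - \frac{77}{20}\right) 4 = \frac{243}{20} \cdot 4 = \frac{243}{5}$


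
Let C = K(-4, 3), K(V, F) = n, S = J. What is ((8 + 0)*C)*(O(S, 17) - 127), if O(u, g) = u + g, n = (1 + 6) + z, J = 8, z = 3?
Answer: -8160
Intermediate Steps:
S = 8
n = 10 (n = (1 + 6) + 3 = 7 + 3 = 10)
K(V, F) = 10
C = 10
O(u, g) = g + u
((8 + 0)*C)*(O(S, 17) - 127) = ((8 + 0)*10)*((17 + 8) - 127) = (8*10)*(25 - 127) = 80*(-102) = -8160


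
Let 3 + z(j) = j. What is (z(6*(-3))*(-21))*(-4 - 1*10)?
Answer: -6174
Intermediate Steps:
z(j) = -3 + j
(z(6*(-3))*(-21))*(-4 - 1*10) = ((-3 + 6*(-3))*(-21))*(-4 - 1*10) = ((-3 - 18)*(-21))*(-4 - 10) = -21*(-21)*(-14) = 441*(-14) = -6174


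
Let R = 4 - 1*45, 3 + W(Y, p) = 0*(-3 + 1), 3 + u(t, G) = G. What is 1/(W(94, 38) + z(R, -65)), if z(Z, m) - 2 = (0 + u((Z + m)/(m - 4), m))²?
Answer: 1/4623 ≈ 0.00021631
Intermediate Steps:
u(t, G) = -3 + G
W(Y, p) = -3 (W(Y, p) = -3 + 0*(-3 + 1) = -3 + 0*(-2) = -3 + 0 = -3)
R = -41 (R = 4 - 45 = -41)
z(Z, m) = 2 + (-3 + m)² (z(Z, m) = 2 + (0 + (-3 + m))² = 2 + (-3 + m)²)
1/(W(94, 38) + z(R, -65)) = 1/(-3 + (2 + (-3 - 65)²)) = 1/(-3 + (2 + (-68)²)) = 1/(-3 + (2 + 4624)) = 1/(-3 + 4626) = 1/4623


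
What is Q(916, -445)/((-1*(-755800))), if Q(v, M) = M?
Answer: -89/151160 ≈ -0.00058878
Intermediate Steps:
Q(916, -445)/((-1*(-755800))) = -445/((-1*(-755800))) = -445/755800 = -445*1/755800 = -89/151160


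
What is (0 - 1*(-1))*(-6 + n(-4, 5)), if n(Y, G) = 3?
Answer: -3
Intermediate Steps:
(0 - 1*(-1))*(-6 + n(-4, 5)) = (0 - 1*(-1))*(-6 + 3) = (0 + 1)*(-3) = 1*(-3) = -3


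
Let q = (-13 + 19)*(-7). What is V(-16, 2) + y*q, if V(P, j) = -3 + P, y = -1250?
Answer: 52481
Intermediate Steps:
q = -42 (q = 6*(-7) = -42)
V(-16, 2) + y*q = (-3 - 16) - 1250*(-42) = -19 + 52500 = 52481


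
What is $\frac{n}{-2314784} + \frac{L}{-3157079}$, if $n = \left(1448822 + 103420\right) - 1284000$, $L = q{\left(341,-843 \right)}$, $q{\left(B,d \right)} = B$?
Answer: $- \frac{423825263231}{3653977977968} \approx -0.11599$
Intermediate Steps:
$L = 341$
$n = 268242$ ($n = 1552242 - 1284000 = 268242$)
$\frac{n}{-2314784} + \frac{L}{-3157079} = \frac{268242}{-2314784} + \frac{341}{-3157079} = 268242 \left(- \frac{1}{2314784}\right) + 341 \left(- \frac{1}{3157079}\right) = - \frac{134121}{1157392} - \frac{341}{3157079} = - \frac{423825263231}{3653977977968}$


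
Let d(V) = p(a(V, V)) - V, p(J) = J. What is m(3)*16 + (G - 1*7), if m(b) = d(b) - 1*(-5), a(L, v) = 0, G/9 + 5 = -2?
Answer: -38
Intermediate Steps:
G = -63 (G = -45 + 9*(-2) = -45 - 18 = -63)
d(V) = -V (d(V) = 0 - V = -V)
m(b) = 5 - b (m(b) = -b - 1*(-5) = -b + 5 = 5 - b)
m(3)*16 + (G - 1*7) = (5 - 1*3)*16 + (-63 - 1*7) = (5 - 3)*16 + (-63 - 7) = 2*16 - 70 = 32 - 70 = -38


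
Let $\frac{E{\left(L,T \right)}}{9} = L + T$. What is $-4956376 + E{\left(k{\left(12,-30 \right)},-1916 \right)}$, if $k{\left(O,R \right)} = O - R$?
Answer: $-4973242$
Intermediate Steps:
$E{\left(L,T \right)} = 9 L + 9 T$ ($E{\left(L,T \right)} = 9 \left(L + T\right) = 9 L + 9 T$)
$-4956376 + E{\left(k{\left(12,-30 \right)},-1916 \right)} = -4956376 + \left(9 \left(12 - -30\right) + 9 \left(-1916\right)\right) = -4956376 - \left(17244 - 9 \left(12 + 30\right)\right) = -4956376 + \left(9 \cdot 42 - 17244\right) = -4956376 + \left(378 - 17244\right) = -4956376 - 16866 = -4973242$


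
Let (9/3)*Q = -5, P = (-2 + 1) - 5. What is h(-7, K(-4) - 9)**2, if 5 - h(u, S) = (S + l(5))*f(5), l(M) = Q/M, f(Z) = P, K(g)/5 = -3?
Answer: 19881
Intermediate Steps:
P = -6 (P = -1 - 5 = -6)
K(g) = -15 (K(g) = 5*(-3) = -15)
Q = -5/3 (Q = (1/3)*(-5) = -5/3 ≈ -1.6667)
f(Z) = -6
l(M) = -5/(3*M)
h(u, S) = 3 + 6*S (h(u, S) = 5 - (S - 5/3/5)*(-6) = 5 - (S - 5/3*1/5)*(-6) = 5 - (S - 1/3)*(-6) = 5 - (-1/3 + S)*(-6) = 5 - (2 - 6*S) = 5 + (-2 + 6*S) = 3 + 6*S)
h(-7, K(-4) - 9)**2 = (3 + 6*(-15 - 9))**2 = (3 + 6*(-24))**2 = (3 - 144)**2 = (-141)**2 = 19881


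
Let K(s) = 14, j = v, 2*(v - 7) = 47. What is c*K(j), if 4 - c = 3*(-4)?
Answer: 224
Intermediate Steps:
c = 16 (c = 4 - 3*(-4) = 4 - 1*(-12) = 4 + 12 = 16)
v = 61/2 (v = 7 + (½)*47 = 7 + 47/2 = 61/2 ≈ 30.500)
j = 61/2 ≈ 30.500
c*K(j) = 16*14 = 224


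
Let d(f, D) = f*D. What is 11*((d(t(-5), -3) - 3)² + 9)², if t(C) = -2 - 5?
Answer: 1219779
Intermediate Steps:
t(C) = -7
d(f, D) = D*f
11*((d(t(-5), -3) - 3)² + 9)² = 11*((-3*(-7) - 3)² + 9)² = 11*((21 - 3)² + 9)² = 11*(18² + 9)² = 11*(324 + 9)² = 11*333² = 11*110889 = 1219779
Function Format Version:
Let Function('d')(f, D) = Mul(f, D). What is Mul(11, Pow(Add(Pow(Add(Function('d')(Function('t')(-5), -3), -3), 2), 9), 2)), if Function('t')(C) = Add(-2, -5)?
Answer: 1219779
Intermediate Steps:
Function('t')(C) = -7
Function('d')(f, D) = Mul(D, f)
Mul(11, Pow(Add(Pow(Add(Function('d')(Function('t')(-5), -3), -3), 2), 9), 2)) = Mul(11, Pow(Add(Pow(Add(Mul(-3, -7), -3), 2), 9), 2)) = Mul(11, Pow(Add(Pow(Add(21, -3), 2), 9), 2)) = Mul(11, Pow(Add(Pow(18, 2), 9), 2)) = Mul(11, Pow(Add(324, 9), 2)) = Mul(11, Pow(333, 2)) = Mul(11, 110889) = 1219779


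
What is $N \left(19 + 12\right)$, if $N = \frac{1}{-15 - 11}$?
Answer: $- \frac{31}{26} \approx -1.1923$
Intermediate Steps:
$N = - \frac{1}{26}$ ($N = \frac{1}{-26} = - \frac{1}{26} \approx -0.038462$)
$N \left(19 + 12\right) = - \frac{19 + 12}{26} = \left(- \frac{1}{26}\right) 31 = - \frac{31}{26}$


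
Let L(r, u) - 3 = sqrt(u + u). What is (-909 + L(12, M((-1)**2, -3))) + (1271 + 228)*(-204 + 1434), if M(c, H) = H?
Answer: 1842864 + I*sqrt(6) ≈ 1.8429e+6 + 2.4495*I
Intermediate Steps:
L(r, u) = 3 + sqrt(2)*sqrt(u) (L(r, u) = 3 + sqrt(u + u) = 3 + sqrt(2*u) = 3 + sqrt(2)*sqrt(u))
(-909 + L(12, M((-1)**2, -3))) + (1271 + 228)*(-204 + 1434) = (-909 + (3 + sqrt(2)*sqrt(-3))) + (1271 + 228)*(-204 + 1434) = (-909 + (3 + sqrt(2)*(I*sqrt(3)))) + 1499*1230 = (-909 + (3 + I*sqrt(6))) + 1843770 = (-906 + I*sqrt(6)) + 1843770 = 1842864 + I*sqrt(6)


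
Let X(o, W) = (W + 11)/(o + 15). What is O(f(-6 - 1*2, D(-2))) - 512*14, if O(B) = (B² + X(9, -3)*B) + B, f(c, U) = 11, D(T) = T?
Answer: -21097/3 ≈ -7032.3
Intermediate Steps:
X(o, W) = (11 + W)/(15 + o)
O(B) = B² + 4*B/3 (O(B) = (B² + ((11 - 3)/(15 + 9))*B) + B = (B² + (8/24)*B) + B = (B² + ((1/24)*8)*B) + B = (B² + B/3) + B = B² + 4*B/3)
O(f(-6 - 1*2, D(-2))) - 512*14 = (⅓)*11*(4 + 3*11) - 512*14 = (⅓)*11*(4 + 33) - 7168 = (⅓)*11*37 - 7168 = 407/3 - 7168 = -21097/3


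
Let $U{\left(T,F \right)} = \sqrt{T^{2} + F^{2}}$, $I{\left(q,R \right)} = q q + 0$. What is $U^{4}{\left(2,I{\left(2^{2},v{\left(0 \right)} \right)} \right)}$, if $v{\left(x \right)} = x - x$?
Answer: $67600$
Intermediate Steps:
$v{\left(x \right)} = 0$
$I{\left(q,R \right)} = q^{2}$ ($I{\left(q,R \right)} = q^{2} + 0 = q^{2}$)
$U{\left(T,F \right)} = \sqrt{F^{2} + T^{2}}$
$U^{4}{\left(2,I{\left(2^{2},v{\left(0 \right)} \right)} \right)} = \left(\sqrt{\left(\left(2^{2}\right)^{2}\right)^{2} + 2^{2}}\right)^{4} = \left(\sqrt{\left(4^{2}\right)^{2} + 4}\right)^{4} = \left(\sqrt{16^{2} + 4}\right)^{4} = \left(\sqrt{256 + 4}\right)^{4} = \left(\sqrt{260}\right)^{4} = \left(2 \sqrt{65}\right)^{4} = 67600$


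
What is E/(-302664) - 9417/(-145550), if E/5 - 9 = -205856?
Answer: 76327670569/22026372600 ≈ 3.4653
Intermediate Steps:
E = -1029235 (E = 45 + 5*(-205856) = 45 - 1029280 = -1029235)
E/(-302664) - 9417/(-145550) = -1029235/(-302664) - 9417/(-145550) = -1029235*(-1/302664) - 9417*(-1/145550) = 1029235/302664 + 9417/145550 = 76327670569/22026372600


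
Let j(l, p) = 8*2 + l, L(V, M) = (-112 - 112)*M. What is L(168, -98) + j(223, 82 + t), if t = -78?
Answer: 22191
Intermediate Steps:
L(V, M) = -224*M
j(l, p) = 16 + l
L(168, -98) + j(223, 82 + t) = -224*(-98) + (16 + 223) = 21952 + 239 = 22191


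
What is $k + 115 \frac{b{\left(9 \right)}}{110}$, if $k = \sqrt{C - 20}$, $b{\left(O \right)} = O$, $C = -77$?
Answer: $\frac{207}{22} + i \sqrt{97} \approx 9.4091 + 9.8489 i$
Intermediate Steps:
$k = i \sqrt{97}$ ($k = \sqrt{-77 - 20} = \sqrt{-97} = i \sqrt{97} \approx 9.8489 i$)
$k + 115 \frac{b{\left(9 \right)}}{110} = i \sqrt{97} + 115 \cdot \frac{9}{110} = i \sqrt{97} + \frac{207}{22} = \frac{207}{22} + i \sqrt{97}$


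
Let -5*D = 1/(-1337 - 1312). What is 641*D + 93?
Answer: 1232426/13245 ≈ 93.048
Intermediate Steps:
D = 1/13245 (D = -1/(5*(-1337 - 1312)) = -⅕/(-2649) = -⅕*(-1/2649) = 1/13245 ≈ 7.5500e-5)
641*D + 93 = 641*(1/13245) + 93 = 641/13245 + 93 = 1232426/13245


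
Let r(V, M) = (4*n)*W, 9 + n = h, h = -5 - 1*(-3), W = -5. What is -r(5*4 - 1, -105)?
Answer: -220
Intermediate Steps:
h = -2 (h = -5 + 3 = -2)
n = -11 (n = -9 - 2 = -11)
r(V, M) = 220 (r(V, M) = (4*(-11))*(-5) = -44*(-5) = 220)
-r(5*4 - 1, -105) = -1*220 = -220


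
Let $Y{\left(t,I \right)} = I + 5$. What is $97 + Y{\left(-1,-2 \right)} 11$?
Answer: $130$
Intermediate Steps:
$Y{\left(t,I \right)} = 5 + I$
$97 + Y{\left(-1,-2 \right)} 11 = 97 + \left(5 - 2\right) 11 = 97 + 3 \cdot 11 = 97 + 33 = 130$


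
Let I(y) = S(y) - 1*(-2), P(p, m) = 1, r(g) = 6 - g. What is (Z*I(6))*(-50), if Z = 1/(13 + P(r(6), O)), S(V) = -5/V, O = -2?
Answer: -25/6 ≈ -4.1667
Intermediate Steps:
Z = 1/14 (Z = 1/(13 + 1) = 1/14 ≈ 0.071429)
I(y) = 2 - 5/y (I(y) = -5/y - 1*(-2) = -5/y + 2 = 2 - 5/y)
(Z*I(6))*(-50) = ((2 - 5/6)/14)*(-50) = ((1/14)*(7/6))*(-50) = (1/12)*(-50) = -25/6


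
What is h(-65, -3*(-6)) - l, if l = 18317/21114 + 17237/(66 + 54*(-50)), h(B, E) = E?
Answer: 109729334/4634523 ≈ 23.677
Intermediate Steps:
l = -26307920/4634523 (l = 18317*(1/21114) + 17237/(66 - 2700) = 18317/21114 + 17237/(-2634) = 18317/21114 + 17237*(-1/2634) = 18317/21114 - 17237/2634 = -26307920/4634523 ≈ -5.6765)
h(-65, -3*(-6)) - l = -3*(-6) - 1*(-26307920/4634523) = 18 + 26307920/4634523 = 109729334/4634523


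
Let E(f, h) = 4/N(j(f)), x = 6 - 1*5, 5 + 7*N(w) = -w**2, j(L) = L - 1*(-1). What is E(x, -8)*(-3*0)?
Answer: 0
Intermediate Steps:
j(L) = 1 + L (j(L) = L + 1 = 1 + L)
N(w) = -5/7 - w**2/7 (N(w) = -5/7 + (-w**2)/7 = -5/7 - w**2/7)
x = 1 (x = 6 - 5 = 1)
E(f, h) = 4/(-5/7 - (1 + f)**2/7)
E(x, -8)*(-3*0) = (-28/(5 + (1 + 1)**2))*(-3*0) = -28/(5 + 2**2)*0 = -28/(5 + 4)*0 = -28/9*0 = 0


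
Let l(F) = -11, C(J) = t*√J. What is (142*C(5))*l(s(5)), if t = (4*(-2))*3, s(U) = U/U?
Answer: 37488*√5 ≈ 83826.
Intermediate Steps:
s(U) = 1
t = -24 (t = -8*3 = -24)
C(J) = -24*√J
(142*C(5))*l(s(5)) = (142*(-24*√5))*(-11) = -3408*√5*(-11) = 37488*√5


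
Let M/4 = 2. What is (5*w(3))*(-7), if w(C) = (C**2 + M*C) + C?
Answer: -1260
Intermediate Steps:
M = 8 (M = 4*2 = 8)
w(C) = C**2 + 9*C (w(C) = (C**2 + 8*C) + C = C**2 + 9*C)
(5*w(3))*(-7) = (5*(3*(9 + 3)))*(-7) = (5*(3*12))*(-7) = (5*36)*(-7) = 180*(-7) = -1260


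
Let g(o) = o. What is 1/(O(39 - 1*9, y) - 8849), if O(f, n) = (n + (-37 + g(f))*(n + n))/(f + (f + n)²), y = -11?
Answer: -391/3459816 ≈ -0.00011301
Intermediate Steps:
O(f, n) = (n + 2*n*(-37 + f))/(f + (f + n)²) (O(f, n) = (n + (-37 + f)*(n + n))/(f + (f + n)²) = (n + (-37 + f)*(2*n))/(f + (f + n)²) = (n + 2*n*(-37 + f))/(f + (f + n)²))
1/(O(39 - 1*9, y) - 8849) = 1/(-11*(-73 + 2*(39 - 1*9))/((39 - 1*9) + ((39 - 1*9) - 11)²) - 8849) = 1/(-11*(-73 + 2*(39 - 9))/((39 - 9) + ((39 - 9) - 11)²) - 8849) = 1/(-11*(-73 + 2*30)/(30 + (30 - 11)²) - 8849) = 1/(-11*(-73 + 60)/(30 + 19²) - 8849) = 1/(-11*(-13)/(30 + 361) - 8849) = 1/(-11*(-13)/391 - 8849) = 1/(-11*1/391*(-13) - 8849) = 1/(143/391 - 8849) = 1/(-3459816/391) = -391/3459816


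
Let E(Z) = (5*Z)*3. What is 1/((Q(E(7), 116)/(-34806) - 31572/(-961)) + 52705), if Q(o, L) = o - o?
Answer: 961/50681077 ≈ 1.8962e-5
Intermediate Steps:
E(Z) = 15*Z
Q(o, L) = 0
1/((Q(E(7), 116)/(-34806) - 31572/(-961)) + 52705) = 1/((0/(-34806) - 31572/(-961)) + 52705) = 1/((0*(-1/34806) - 31572*(-1/961)) + 52705) = 1/((0 + 31572/961) + 52705) = 1/(31572/961 + 52705) = 1/(50681077/961) = 961/50681077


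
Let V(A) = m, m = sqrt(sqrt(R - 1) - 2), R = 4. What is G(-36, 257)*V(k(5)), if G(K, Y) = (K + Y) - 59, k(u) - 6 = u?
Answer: 162*sqrt(-2 + sqrt(3)) ≈ 83.857*I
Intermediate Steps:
k(u) = 6 + u
G(K, Y) = -59 + K + Y
m = sqrt(-2 + sqrt(3)) (m = sqrt(sqrt(4 - 1) - 2) = sqrt(sqrt(3) - 2) = sqrt(-2 + sqrt(3)) ≈ 0.51764*I)
V(A) = sqrt(-2 + sqrt(3))
G(-36, 257)*V(k(5)) = (-59 - 36 + 257)*sqrt(-2 + sqrt(3)) = 162*sqrt(-2 + sqrt(3))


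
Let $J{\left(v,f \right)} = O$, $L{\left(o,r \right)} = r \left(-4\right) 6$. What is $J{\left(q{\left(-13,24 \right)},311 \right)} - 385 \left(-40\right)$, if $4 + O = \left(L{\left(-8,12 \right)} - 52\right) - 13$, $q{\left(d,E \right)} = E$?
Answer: $15043$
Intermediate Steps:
$L{\left(o,r \right)} = - 24 r$ ($L{\left(o,r \right)} = - 4 r 6 = - 24 r$)
$O = -357$ ($O = -4 - 353 = -357$)
$J{\left(v,f \right)} = -357$
$J{\left(q{\left(-13,24 \right)},311 \right)} - 385 \left(-40\right) = -357 - 385 \left(-40\right) = -357 - -15400 = -357 + 15400 = 15043$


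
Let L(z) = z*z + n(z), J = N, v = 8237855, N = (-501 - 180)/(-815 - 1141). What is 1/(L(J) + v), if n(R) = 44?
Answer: 425104/3501963868025 ≈ 1.2139e-7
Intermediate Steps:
N = 227/652 (N = -681/(-1956) = -681*(-1/1956) = 227/652 ≈ 0.34816)
J = 227/652 ≈ 0.34816
L(z) = 44 + z**2 (L(z) = z*z + 44 = z**2 + 44 = 44 + z**2)
1/(L(J) + v) = 1/((44 + (227/652)**2) + 8237855) = 1/((44 + 51529/425104) + 8237855) = 1/(18756105/425104 + 8237855) = 1/(3501963868025/425104) = 425104/3501963868025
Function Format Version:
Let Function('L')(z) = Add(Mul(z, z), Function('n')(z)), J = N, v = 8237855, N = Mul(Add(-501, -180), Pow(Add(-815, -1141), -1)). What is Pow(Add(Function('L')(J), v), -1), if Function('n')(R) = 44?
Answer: Rational(425104, 3501963868025) ≈ 1.2139e-7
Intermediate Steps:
N = Rational(227, 652) (N = Mul(-681, Pow(-1956, -1)) = Mul(-681, Rational(-1, 1956)) = Rational(227, 652) ≈ 0.34816)
J = Rational(227, 652) ≈ 0.34816
Function('L')(z) = Add(44, Pow(z, 2)) (Function('L')(z) = Add(Mul(z, z), 44) = Add(Pow(z, 2), 44) = Add(44, Pow(z, 2)))
Pow(Add(Function('L')(J), v), -1) = Pow(Add(Add(44, Pow(Rational(227, 652), 2)), 8237855), -1) = Pow(Add(Add(44, Rational(51529, 425104)), 8237855), -1) = Pow(Add(Rational(18756105, 425104), 8237855), -1) = Pow(Rational(3501963868025, 425104), -1) = Rational(425104, 3501963868025)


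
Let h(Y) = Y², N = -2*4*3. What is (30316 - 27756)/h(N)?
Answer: 40/9 ≈ 4.4444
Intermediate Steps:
N = -24 (N = -8*3 = -24)
(30316 - 27756)/h(N) = (30316 - 27756)/((-24)²) = 2560/576 = 2560*(1/576) = 40/9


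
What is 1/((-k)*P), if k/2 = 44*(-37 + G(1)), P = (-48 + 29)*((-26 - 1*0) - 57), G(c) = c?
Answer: 1/4995936 ≈ 2.0016e-7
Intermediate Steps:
P = 1577 (P = -19*((-26 + 0) - 57) = -19*(-26 - 57) = -19*(-83) = 1577)
k = -3168 (k = 2*(44*(-37 + 1)) = 2*(44*(-36)) = 2*(-1584) = -3168)
1/((-k)*P) = 1/(-1*(-3168)*1577) = 1/(3168*1577) = 1/4995936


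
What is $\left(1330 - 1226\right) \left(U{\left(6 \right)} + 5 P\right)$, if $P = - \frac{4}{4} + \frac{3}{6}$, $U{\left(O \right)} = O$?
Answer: $364$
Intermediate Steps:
$P = - \frac{1}{2}$ ($P = \left(-4\right) \frac{1}{4} + 3 \cdot \frac{1}{6} = -1 + \frac{1}{2} = - \frac{1}{2} \approx -0.5$)
$\left(1330 - 1226\right) \left(U{\left(6 \right)} + 5 P\right) = \left(1330 - 1226\right) \left(6 + 5 \left(- \frac{1}{2}\right)\right) = 104 \left(6 - \frac{5}{2}\right) = 104 \cdot \frac{7}{2} = 364$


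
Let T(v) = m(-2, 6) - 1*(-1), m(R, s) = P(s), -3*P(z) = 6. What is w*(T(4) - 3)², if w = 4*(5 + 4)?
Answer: 576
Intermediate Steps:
P(z) = -2 (P(z) = -⅓*6 = -2)
m(R, s) = -2
T(v) = -1 (T(v) = -2 - 1*(-1) = -2 + 1 = -1)
w = 36 (w = 4*9 = 36)
w*(T(4) - 3)² = 36*(-1 - 3)² = 36*(-4)² = 36*16 = 576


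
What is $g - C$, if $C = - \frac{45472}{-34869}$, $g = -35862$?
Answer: $- \frac{1250517550}{34869} \approx -35863.0$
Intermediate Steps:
$C = \frac{45472}{34869}$ ($C = \left(-45472\right) \left(- \frac{1}{34869}\right) = \frac{45472}{34869} \approx 1.3041$)
$g - C = -35862 - \frac{45472}{34869} = - \frac{1250517550}{34869}$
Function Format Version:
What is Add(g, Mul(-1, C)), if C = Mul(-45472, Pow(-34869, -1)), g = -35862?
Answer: Rational(-1250517550, 34869) ≈ -35863.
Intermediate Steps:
C = Rational(45472, 34869) (C = Mul(-45472, Rational(-1, 34869)) = Rational(45472, 34869) ≈ 1.3041)
Add(g, Mul(-1, C)) = Add(-35862, Mul(-1, Rational(45472, 34869))) = Add(-35862, Rational(-45472, 34869)) = Rational(-1250517550, 34869)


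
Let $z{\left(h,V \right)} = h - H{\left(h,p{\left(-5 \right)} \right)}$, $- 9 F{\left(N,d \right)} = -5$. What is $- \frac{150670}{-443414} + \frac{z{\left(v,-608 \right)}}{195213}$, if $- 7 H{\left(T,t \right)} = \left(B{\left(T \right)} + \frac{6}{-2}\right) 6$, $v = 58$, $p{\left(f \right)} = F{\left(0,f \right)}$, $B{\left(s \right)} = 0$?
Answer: $\frac{103030621801}{302960620137} \approx 0.34008$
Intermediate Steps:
$F{\left(N,d \right)} = \frac{5}{9}$ ($F{\left(N,d \right)} = \left(- \frac{1}{9}\right) \left(-5\right) = \frac{5}{9}$)
$p{\left(f \right)} = \frac{5}{9}$
$H{\left(T,t \right)} = \frac{18}{7}$ ($H{\left(T,t \right)} = - \frac{\left(0 + \frac{6}{-2}\right) 6}{7} = - \frac{\left(0 + 6 \left(- \frac{1}{2}\right)\right) 6}{7} = - \frac{\left(0 - 3\right) 6}{7} = - \frac{\left(-3\right) 6}{7} = \left(- \frac{1}{7}\right) \left(-18\right) = \frac{18}{7}$)
$z{\left(h,V \right)} = - \frac{18}{7} + h$ ($z{\left(h,V \right)} = h - \frac{18}{7} = - \frac{18}{7} + h$)
$- \frac{150670}{-443414} + \frac{z{\left(v,-608 \right)}}{195213} = - \frac{150670}{-443414} + \frac{- \frac{18}{7} + 58}{195213} = \left(-150670\right) \left(- \frac{1}{443414}\right) + \frac{388}{7} \cdot \frac{1}{195213} = \frac{75335}{221707} + \frac{388}{1366491} = \frac{103030621801}{302960620137}$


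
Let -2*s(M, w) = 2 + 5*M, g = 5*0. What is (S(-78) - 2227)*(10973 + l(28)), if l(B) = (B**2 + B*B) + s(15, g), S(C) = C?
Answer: -57636525/2 ≈ -2.8818e+7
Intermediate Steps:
g = 0
s(M, w) = -1 - 5*M/2 (s(M, w) = -(2 + 5*M)/2 = -1 - 5*M/2)
l(B) = -77/2 + 2*B**2 (l(B) = (B**2 + B*B) + (-1 - 5/2*15) = (B**2 + B**2) + (-1 - 75/2) = 2*B**2 - 77/2 = -77/2 + 2*B**2)
(S(-78) - 2227)*(10973 + l(28)) = (-78 - 2227)*(10973 + (-77/2 + 2*28**2)) = -2305*(10973 + (-77/2 + 2*784)) = -2305*(10973 + (-77/2 + 1568)) = -2305*(10973 + 3059/2) = -2305*25005/2 = -57636525/2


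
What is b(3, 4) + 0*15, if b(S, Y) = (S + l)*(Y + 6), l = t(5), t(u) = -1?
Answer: 20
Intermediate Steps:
l = -1
b(S, Y) = (-1 + S)*(6 + Y) (b(S, Y) = (S - 1)*(Y + 6) = (-1 + S)*(6 + Y))
b(3, 4) + 0*15 = (-6 - 1*4 + 6*3 + 3*4) + 0*15 = (-6 - 4 + 18 + 12) + 0 = 20 + 0 = 20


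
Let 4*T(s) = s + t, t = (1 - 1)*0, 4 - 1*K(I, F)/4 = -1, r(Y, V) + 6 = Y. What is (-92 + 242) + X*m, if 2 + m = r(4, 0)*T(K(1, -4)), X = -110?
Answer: 1470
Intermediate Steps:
r(Y, V) = -6 + Y
K(I, F) = 20 (K(I, F) = 16 - 4*(-1) = 16 + 4 = 20)
t = 0 (t = 0*0 = 0)
T(s) = s/4 (T(s) = (s + 0)/4 = s/4)
m = -12 (m = -2 + (-6 + 4)*((¼)*20) = -2 - 2*5 = -2 - 10 = -12)
(-92 + 242) + X*m = (-92 + 242) - 110*(-12) = 150 + 1320 = 1470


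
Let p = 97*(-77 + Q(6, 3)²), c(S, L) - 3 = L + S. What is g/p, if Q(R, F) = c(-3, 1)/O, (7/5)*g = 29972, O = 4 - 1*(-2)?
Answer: -5394960/1881509 ≈ -2.8674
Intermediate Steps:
c(S, L) = 3 + L + S (c(S, L) = 3 + (L + S) = 3 + L + S)
O = 6 (O = 4 + 2 = 6)
g = 149860/7 (g = (5/7)*29972 = 149860/7 ≈ 21409.)
Q(R, F) = ⅙ (Q(R, F) = (3 + 1 - 3)/6 = 1*(⅙) = ⅙)
p = -268787/36 (p = 97*(-77 + (⅙)²) = 97*(-77 + 1/36) = 97*(-2771/36) = -268787/36 ≈ -7466.3)
g/p = 149860/(7*(-268787/36)) = (149860/7)*(-36/268787) = -5394960/1881509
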